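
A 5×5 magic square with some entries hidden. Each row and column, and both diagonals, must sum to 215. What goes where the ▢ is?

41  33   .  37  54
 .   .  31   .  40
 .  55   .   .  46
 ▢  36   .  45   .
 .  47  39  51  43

Row 1 needs 215; the known cells sum to 165, so (1,3) = 50.
The remaining cell in row 5 is (5,1) = 215 − 180 = 35.
Column 2 needs 215; the known cells sum to 171, so (2,2) = 44.
From column 5, 215 − (54 + 40 + 46 + 43) gives (4,5) = 32.
Main diagonal: 41 + 44 + 45 + 43 + ? = 215, so (3,3) = 42.
Anti-diagonal: 54 + 42 + 36 + 35 + ? = 215, so (2,4) = 48.
Using row 2: 44 + 31 + 48 + 40 + ? → (2,1) = 215 − 163 = 52.
Column 3 must total 215; the given cells sum to 162, so (4,3) = 53.
From column 4, 215 − (37 + 48 + 45 + 51) gives (3,4) = 34.
Using row 3: 55 + 42 + 34 + 46 + ? → (3,1) = 215 − 177 = 38.
Row 4 must total 215; the given cells sum to 166, so (4,1) = 49.

49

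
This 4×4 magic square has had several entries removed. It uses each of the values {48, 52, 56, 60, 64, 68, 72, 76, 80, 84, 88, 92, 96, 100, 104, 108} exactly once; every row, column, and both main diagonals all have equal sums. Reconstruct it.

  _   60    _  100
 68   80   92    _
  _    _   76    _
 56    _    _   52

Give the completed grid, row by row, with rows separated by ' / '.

104 60 48 100 / 68 80 92 72 / 84 64 76 88 / 56 108 96 52

The 16 entries sum to 1248, so each line sums to 1248/4 = 312.
Row 2 needs 312; the known cells sum to 240, so (2,4) = 72.
Using column 4: 100 + 72 + 52 + ? → (3,4) = 312 − 224 = 88.
From main diagonal, 312 − (80 + 76 + 52) gives (1,1) = 104.
Anti-diagonal: 100 + 92 + 56 + ? = 312, so (3,2) = 64.
The remaining cell in row 1 is (1,3) = 312 − 264 = 48.
From row 3, 312 − (64 + 76 + 88) gives (3,1) = 84.
From column 2, 312 − (60 + 80 + 64) gives (4,2) = 108.
Using column 3: 48 + 92 + 76 + ? → (4,3) = 312 − 216 = 96.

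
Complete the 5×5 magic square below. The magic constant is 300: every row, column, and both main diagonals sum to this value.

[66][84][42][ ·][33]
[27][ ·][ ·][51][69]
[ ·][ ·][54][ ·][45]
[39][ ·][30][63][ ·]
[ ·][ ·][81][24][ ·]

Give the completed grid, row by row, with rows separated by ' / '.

The remaining cell in row 1 is (1,4) = 300 − 225 = 75.
Column 3 must total 300; the given cells sum to 207, so (2,3) = 93.
From column 4, 300 − (75 + 51 + 63 + 24) gives (3,4) = 87.
The remaining cell in row 2 is (2,2) = 300 − 240 = 60.
Main diagonal must total 300; the given cells sum to 243, so (5,5) = 57.
Column 5 needs 300; the known cells sum to 204, so (4,5) = 96.
From row 4, 300 − (39 + 30 + 63 + 96) gives (4,2) = 72.
Anti-diagonal needs 300; the known cells sum to 210, so (5,1) = 90.
Row 5: 90 + 81 + 24 + 57 + ? = 300, so (5,2) = 48.
Using column 1: 66 + 27 + 39 + 90 + ? → (3,1) = 300 − 222 = 78.
Using column 2: 84 + 60 + 72 + 48 + ? → (3,2) = 300 − 264 = 36.

66 84 42 75 33 / 27 60 93 51 69 / 78 36 54 87 45 / 39 72 30 63 96 / 90 48 81 24 57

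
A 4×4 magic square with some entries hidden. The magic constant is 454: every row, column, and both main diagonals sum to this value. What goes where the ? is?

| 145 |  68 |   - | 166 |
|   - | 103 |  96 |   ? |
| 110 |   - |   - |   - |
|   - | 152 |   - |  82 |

Row 1: 145 + 68 + 166 + ? = 454, so (1,3) = 75.
Column 2: 68 + 103 + 152 + ? = 454, so (3,2) = 131.
From main diagonal, 454 − (145 + 103 + 82) gives (3,3) = 124.
Anti-diagonal must total 454; the given cells sum to 393, so (4,1) = 61.
The remaining cell in row 3 is (3,4) = 454 − 365 = 89.
Row 4 must total 454; the given cells sum to 295, so (4,3) = 159.
Using column 1: 145 + 110 + 61 + ? → (2,1) = 454 − 316 = 138.
The remaining cell in column 4 is (2,4) = 454 − 337 = 117.

117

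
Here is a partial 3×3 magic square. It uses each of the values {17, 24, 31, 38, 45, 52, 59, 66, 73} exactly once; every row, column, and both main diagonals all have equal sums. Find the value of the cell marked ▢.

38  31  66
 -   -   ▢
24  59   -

The 9 entries sum to 405, so each line sums to 405/3 = 135.
From row 3, 135 − (24 + 59) gives (3,3) = 52.
Column 1 must total 135; the given cells sum to 62, so (2,1) = 73.
Column 2 must total 135; the given cells sum to 90, so (2,2) = 45.
The remaining cell in column 3 is (2,3) = 135 − 118 = 17.

17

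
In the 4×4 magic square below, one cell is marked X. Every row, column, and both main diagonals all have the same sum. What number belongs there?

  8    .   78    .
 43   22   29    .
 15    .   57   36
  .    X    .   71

Main diagonal is complete and sums to 158; that is the magic constant.
Row 2 must total 158; the given cells sum to 94, so (2,4) = 64.
Using row 3: 15 + 57 + 36 + ? → (3,2) = 158 − 108 = 50.
The remaining cell in column 1 is (4,1) = 158 − 66 = 92.
The remaining cell in column 3 is (4,3) = 158 − 164 = -6.
Column 4: 64 + 36 + 71 + ? = 158, so (1,4) = -13.
Using row 1: 8 + 78 + (-13) + ? → (1,2) = 158 − 73 = 85.
Using row 4: 92 + (-6) + 71 + ? → (4,2) = 158 − 157 = 1.

1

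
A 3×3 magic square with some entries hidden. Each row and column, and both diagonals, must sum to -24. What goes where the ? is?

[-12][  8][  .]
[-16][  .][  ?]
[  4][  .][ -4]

0

Row 1 needs -24; the known cells sum to -4, so (1,3) = -20.
Row 3: 4 + (-4) + ? = -24, so (3,2) = -24.
Column 2 must total -24; the given cells sum to -16, so (2,2) = -8.
Using column 3: -20 + (-4) + ? → (2,3) = -24 − (-24) = 0.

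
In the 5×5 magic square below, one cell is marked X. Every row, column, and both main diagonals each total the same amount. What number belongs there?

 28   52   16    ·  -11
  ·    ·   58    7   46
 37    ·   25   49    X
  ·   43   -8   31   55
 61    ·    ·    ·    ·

Anti-diagonal is complete and sums to 125; that is the magic constant.
Row 1 must total 125; the given cells sum to 85, so (1,4) = 40.
Row 4 needs 125; the known cells sum to 121, so (4,1) = 4.
Column 1 needs 125; the known cells sum to 130, so (2,1) = -5.
The remaining cell in column 3 is (5,3) = 125 − 91 = 34.
The remaining cell in column 4 is (5,4) = 125 − 127 = -2.
Row 2: -5 + 58 + 7 + 46 + ? = 125, so (2,2) = 19.
Main diagonal: 28 + 19 + 25 + 31 + ? = 125, so (5,5) = 22.
From row 5, 125 − (61 + 34 + (-2) + 22) gives (5,2) = 10.
Column 2 must total 125; the given cells sum to 124, so (3,2) = 1.
Using column 5: -11 + 46 + 55 + 22 + ? → (3,5) = 125 − 112 = 13.

13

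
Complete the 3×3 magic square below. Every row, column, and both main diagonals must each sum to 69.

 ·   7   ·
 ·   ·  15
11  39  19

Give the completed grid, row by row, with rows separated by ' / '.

Using column 2: 7 + 39 + ? → (2,2) = 69 − 46 = 23.
From column 3, 69 − (15 + 19) gives (1,3) = 35.
Main diagonal: 23 + 19 + ? = 69, so (1,1) = 27.
Row 2: 23 + 15 + ? = 69, so (2,1) = 31.

27 7 35 / 31 23 15 / 11 39 19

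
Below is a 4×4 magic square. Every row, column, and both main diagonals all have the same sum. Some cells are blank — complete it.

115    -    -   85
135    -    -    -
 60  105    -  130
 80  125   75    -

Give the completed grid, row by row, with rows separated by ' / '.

Column 1 is already complete: 115 + 135 + 60 + 80 = 390, so that is the magic constant.
Row 3 needs 390; the known cells sum to 295, so (3,3) = 95.
Row 4: 80 + 125 + 75 + ? = 390, so (4,4) = 110.
The remaining cell in column 4 is (2,4) = 390 − 325 = 65.
The remaining cell in main diagonal is (2,2) = 390 − 320 = 70.
Anti-diagonal needs 390; the known cells sum to 270, so (2,3) = 120.
The remaining cell in column 2 is (1,2) = 390 − 300 = 90.
Column 3: 120 + 95 + 75 + ? = 390, so (1,3) = 100.

115 90 100 85 / 135 70 120 65 / 60 105 95 130 / 80 125 75 110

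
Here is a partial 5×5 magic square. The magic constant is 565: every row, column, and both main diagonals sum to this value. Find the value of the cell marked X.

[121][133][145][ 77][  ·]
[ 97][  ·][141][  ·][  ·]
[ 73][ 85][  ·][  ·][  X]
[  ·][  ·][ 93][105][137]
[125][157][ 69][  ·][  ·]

Row 1 needs 565; the known cells sum to 476, so (1,5) = 89.
The remaining cell in column 1 is (4,1) = 565 − 416 = 149.
Column 3 must total 565; the given cells sum to 448, so (3,3) = 117.
From row 4, 565 − (149 + 93 + 105 + 137) gives (4,2) = 81.
Column 2: 133 + 85 + 81 + 157 + ? = 565, so (2,2) = 109.
Main diagonal needs 565; the known cells sum to 452, so (5,5) = 113.
From anti-diagonal, 565 − (89 + 117 + 81 + 125) gives (2,4) = 153.
Row 2 must total 565; the given cells sum to 500, so (2,5) = 65.
Row 5 needs 565; the known cells sum to 464, so (5,4) = 101.
From column 4, 565 − (77 + 153 + 105 + 101) gives (3,4) = 129.
Column 5: 89 + 65 + 137 + 113 + ? = 565, so (3,5) = 161.

161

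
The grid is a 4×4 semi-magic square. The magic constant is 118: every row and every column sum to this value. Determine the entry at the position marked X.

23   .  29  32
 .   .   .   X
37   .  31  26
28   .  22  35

25

Row 1 needs 118; the known cells sum to 84, so (1,2) = 34.
Row 3 must total 118; the given cells sum to 94, so (3,2) = 24.
Row 4 needs 118; the known cells sum to 85, so (4,2) = 33.
The remaining cell in column 1 is (2,1) = 118 − 88 = 30.
Column 2 must total 118; the given cells sum to 91, so (2,2) = 27.
Column 3 must total 118; the given cells sum to 82, so (2,3) = 36.
Column 4 needs 118; the known cells sum to 93, so (2,4) = 25.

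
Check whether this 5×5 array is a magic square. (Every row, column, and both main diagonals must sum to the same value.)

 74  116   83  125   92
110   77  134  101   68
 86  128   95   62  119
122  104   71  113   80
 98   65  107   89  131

Row 1: 74 + 116 + 83 + 125 + 92 = 490.
Row 2: 110 + 77 + 134 + 101 + 68 = 490.
Row 3: 86 + 128 + 95 + 62 + 119 = 490.
Row 4: 122 + 104 + 71 + 113 + 80 = 490.
Row 5: 98 + 65 + 107 + 89 + 131 = 490.
Column 1: 74 + 110 + 86 + 122 + 98 = 490.
Column 2: 116 + 77 + 128 + 104 + 65 = 490.
Column 3: 83 + 134 + 95 + 71 + 107 = 490.
Column 4: 125 + 101 + 62 + 113 + 89 = 490.
Column 5: 92 + 68 + 119 + 80 + 131 = 490.
Main diagonal: 74 + 77 + 95 + 113 + 131 = 490.
Anti-diagonal: 92 + 101 + 95 + 104 + 98 = 490.
All lines sum to 490.

Yes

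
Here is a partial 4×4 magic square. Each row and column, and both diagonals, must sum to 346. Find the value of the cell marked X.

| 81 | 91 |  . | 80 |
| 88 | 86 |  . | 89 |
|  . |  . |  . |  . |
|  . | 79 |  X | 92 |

Using row 1: 81 + 91 + 80 + ? → (1,3) = 346 − 252 = 94.
Row 2: 88 + 86 + 89 + ? = 346, so (2,3) = 83.
Column 2 must total 346; the given cells sum to 256, so (3,2) = 90.
Column 4 needs 346; the known cells sum to 261, so (3,4) = 85.
Using main diagonal: 81 + 86 + 92 + ? → (3,3) = 346 − 259 = 87.
From anti-diagonal, 346 − (80 + 83 + 90) gives (4,1) = 93.
From row 3, 346 − (90 + 87 + 85) gives (3,1) = 84.
Row 4 must total 346; the given cells sum to 264, so (4,3) = 82.

82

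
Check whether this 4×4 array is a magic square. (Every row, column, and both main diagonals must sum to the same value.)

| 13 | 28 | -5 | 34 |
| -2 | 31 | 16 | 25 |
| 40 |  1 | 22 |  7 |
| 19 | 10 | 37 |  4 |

Yes

Row 1: 13 + 28 + (-5) + 34 = 70.
Row 2: -2 + 31 + 16 + 25 = 70.
Row 3: 40 + 1 + 22 + 7 = 70.
Row 4: 19 + 10 + 37 + 4 = 70.
Column 1: 13 + (-2) + 40 + 19 = 70.
Column 2: 28 + 31 + 1 + 10 = 70.
Column 3: -5 + 16 + 22 + 37 = 70.
Column 4: 34 + 25 + 7 + 4 = 70.
Main diagonal: 13 + 31 + 22 + 4 = 70.
Anti-diagonal: 34 + 16 + 1 + 19 = 70.
All lines sum to 70.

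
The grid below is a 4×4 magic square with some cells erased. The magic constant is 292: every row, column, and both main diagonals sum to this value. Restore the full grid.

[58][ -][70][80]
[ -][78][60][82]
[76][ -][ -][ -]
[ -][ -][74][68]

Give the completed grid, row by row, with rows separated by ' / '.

Row 1 must total 292; the given cells sum to 208, so (1,2) = 84.
Row 2: 78 + 60 + 82 + ? = 292, so (2,1) = 72.
The remaining cell in column 1 is (4,1) = 292 − 206 = 86.
Column 3 must total 292; the given cells sum to 204, so (3,3) = 88.
Using column 4: 80 + 82 + 68 + ? → (3,4) = 292 − 230 = 62.
Anti-diagonal needs 292; the known cells sum to 226, so (3,2) = 66.
Row 4 needs 292; the known cells sum to 228, so (4,2) = 64.

58 84 70 80 / 72 78 60 82 / 76 66 88 62 / 86 64 74 68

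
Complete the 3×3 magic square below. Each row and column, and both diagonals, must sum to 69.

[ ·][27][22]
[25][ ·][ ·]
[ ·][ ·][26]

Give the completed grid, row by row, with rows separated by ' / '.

From row 1, 69 − (27 + 22) gives (1,1) = 20.
Column 1: 20 + 25 + ? = 69, so (3,1) = 24.
From column 3, 69 − (22 + 26) gives (2,3) = 21.
From main diagonal, 69 − (20 + 26) gives (2,2) = 23.
Row 3: 24 + 26 + ? = 69, so (3,2) = 19.

20 27 22 / 25 23 21 / 24 19 26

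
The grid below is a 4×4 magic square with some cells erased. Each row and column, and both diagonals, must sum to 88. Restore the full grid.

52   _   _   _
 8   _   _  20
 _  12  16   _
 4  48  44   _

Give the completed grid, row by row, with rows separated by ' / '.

52 0 -4 40 / 8 28 32 20 / 24 12 16 36 / 4 48 44 -8

Row 4: 4 + 48 + 44 + ? = 88, so (4,4) = -8.
Column 1 needs 88; the known cells sum to 64, so (3,1) = 24.
From main diagonal, 88 − (52 + 16 + (-8)) gives (2,2) = 28.
Row 2 must total 88; the given cells sum to 56, so (2,3) = 32.
The remaining cell in row 3 is (3,4) = 88 − 52 = 36.
Using column 2: 28 + 12 + 48 + ? → (1,2) = 88 − 88 = 0.
Column 3: 32 + 16 + 44 + ? = 88, so (1,3) = -4.
Using column 4: 20 + 36 + (-8) + ? → (1,4) = 88 − 48 = 40.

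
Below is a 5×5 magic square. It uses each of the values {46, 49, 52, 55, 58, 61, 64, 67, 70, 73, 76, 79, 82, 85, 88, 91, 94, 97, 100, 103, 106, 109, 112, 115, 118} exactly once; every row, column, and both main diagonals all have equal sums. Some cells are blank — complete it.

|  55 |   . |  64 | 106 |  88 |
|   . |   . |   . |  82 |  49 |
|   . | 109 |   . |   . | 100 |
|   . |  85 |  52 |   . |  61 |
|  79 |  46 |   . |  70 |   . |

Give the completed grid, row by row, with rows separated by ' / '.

The 25 entries sum to 2050, so each line sums to 2050/5 = 410.
Row 1 must total 410; the given cells sum to 313, so (1,2) = 97.
Column 2 must total 410; the given cells sum to 337, so (2,2) = 73.
From column 5, 410 − (88 + 49 + 100 + 61) gives (5,5) = 112.
Anti-diagonal must total 410; the given cells sum to 334, so (3,3) = 76.
From row 5, 410 − (79 + 46 + 70 + 112) gives (5,3) = 103.
Column 3 needs 410; the known cells sum to 295, so (2,3) = 115.
The remaining cell in main diagonal is (4,4) = 410 − 316 = 94.
From row 2, 410 − (73 + 115 + 82 + 49) gives (2,1) = 91.
Using row 4: 85 + 52 + 94 + 61 + ? → (4,1) = 410 − 292 = 118.
Column 1 needs 410; the known cells sum to 343, so (3,1) = 67.
Column 4 needs 410; the known cells sum to 352, so (3,4) = 58.

55 97 64 106 88 / 91 73 115 82 49 / 67 109 76 58 100 / 118 85 52 94 61 / 79 46 103 70 112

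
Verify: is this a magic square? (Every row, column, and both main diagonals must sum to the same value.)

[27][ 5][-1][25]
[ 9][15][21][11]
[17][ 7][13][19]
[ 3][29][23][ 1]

Row 1: 27 + 5 + (-1) + 25 = 56.
Row 2: 9 + 15 + 21 + 11 = 56.
Row 3: 17 + 7 + 13 + 19 = 56.
Row 4: 3 + 29 + 23 + 1 = 56.
Column 1: 27 + 9 + 17 + 3 = 56.
Column 2: 5 + 15 + 7 + 29 = 56.
Column 3: -1 + 21 + 13 + 23 = 56.
Column 4: 25 + 11 + 19 + 1 = 56.
Main diagonal: 27 + 15 + 13 + 1 = 56.
Anti-diagonal: 25 + 21 + 7 + 3 = 56.
All lines sum to 56.

Yes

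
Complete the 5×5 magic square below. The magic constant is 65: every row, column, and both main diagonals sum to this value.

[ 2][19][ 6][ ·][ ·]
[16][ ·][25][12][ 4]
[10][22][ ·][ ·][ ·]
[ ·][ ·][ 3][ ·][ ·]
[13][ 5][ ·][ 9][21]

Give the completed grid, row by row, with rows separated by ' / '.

Row 2: 16 + 25 + 12 + 4 + ? = 65, so (2,2) = 8.
From row 5, 65 − (13 + 5 + 9 + 21) gives (5,3) = 17.
Column 1: 2 + 16 + 10 + 13 + ? = 65, so (4,1) = 24.
Using column 2: 19 + 8 + 22 + 5 + ? → (4,2) = 65 − 54 = 11.
The remaining cell in column 3 is (3,3) = 65 − 51 = 14.
From main diagonal, 65 − (2 + 8 + 14 + 21) gives (4,4) = 20.
The remaining cell in anti-diagonal is (1,5) = 65 − 50 = 15.
Row 1: 2 + 19 + 6 + 15 + ? = 65, so (1,4) = 23.
Row 4 must total 65; the given cells sum to 58, so (4,5) = 7.
Column 4 must total 65; the given cells sum to 64, so (3,4) = 1.
Column 5 must total 65; the given cells sum to 47, so (3,5) = 18.

2 19 6 23 15 / 16 8 25 12 4 / 10 22 14 1 18 / 24 11 3 20 7 / 13 5 17 9 21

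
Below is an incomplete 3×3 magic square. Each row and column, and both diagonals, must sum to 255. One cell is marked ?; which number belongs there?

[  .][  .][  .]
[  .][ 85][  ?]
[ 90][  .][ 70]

Using row 3: 90 + 70 + ? → (3,2) = 255 − 160 = 95.
Column 2: 85 + 95 + ? = 255, so (1,2) = 75.
Using main diagonal: 85 + 70 + ? → (1,1) = 255 − 155 = 100.
Using anti-diagonal: 85 + 90 + ? → (1,3) = 255 − 175 = 80.
The remaining cell in column 1 is (2,1) = 255 − 190 = 65.
Column 3: 80 + 70 + ? = 255, so (2,3) = 105.

105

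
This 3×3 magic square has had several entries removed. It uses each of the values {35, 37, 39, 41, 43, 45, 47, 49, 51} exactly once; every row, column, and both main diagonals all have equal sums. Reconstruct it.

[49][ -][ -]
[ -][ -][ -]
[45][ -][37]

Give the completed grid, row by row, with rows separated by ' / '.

The 9 entries sum to 387, so each line sums to 387/3 = 129.
The remaining cell in row 3 is (3,2) = 129 − 82 = 47.
Column 1 needs 129; the known cells sum to 94, so (2,1) = 35.
The remaining cell in main diagonal is (2,2) = 129 − 86 = 43.
Anti-diagonal must total 129; the given cells sum to 88, so (1,3) = 41.
From row 1, 129 − (49 + 41) gives (1,2) = 39.
Using row 2: 35 + 43 + ? → (2,3) = 129 − 78 = 51.

49 39 41 / 35 43 51 / 45 47 37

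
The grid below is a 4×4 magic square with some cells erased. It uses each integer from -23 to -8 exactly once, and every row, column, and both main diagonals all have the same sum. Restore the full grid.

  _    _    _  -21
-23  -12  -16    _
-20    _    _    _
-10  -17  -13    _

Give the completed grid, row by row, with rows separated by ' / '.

The entries are -23 through -8, which sum to -248, so each line sums to -248/4 = -62.
The remaining cell in row 2 is (2,4) = -62 − (-51) = -11.
Using row 4: -10 + (-17) + (-13) + ? → (4,4) = -62 − (-40) = -22.
Using column 1: -23 + (-20) + (-10) + ? → (1,1) = -62 − (-53) = -9.
The remaining cell in column 4 is (3,4) = -62 − (-54) = -8.
Using main diagonal: -9 + (-12) + (-22) + ? → (3,3) = -62 − (-43) = -19.
Using anti-diagonal: -21 + (-16) + (-10) + ? → (3,2) = -62 − (-47) = -15.
Column 2 must total -62; the given cells sum to -44, so (1,2) = -18.
Column 3 needs -62; the known cells sum to -48, so (1,3) = -14.

-9 -18 -14 -21 / -23 -12 -16 -11 / -20 -15 -19 -8 / -10 -17 -13 -22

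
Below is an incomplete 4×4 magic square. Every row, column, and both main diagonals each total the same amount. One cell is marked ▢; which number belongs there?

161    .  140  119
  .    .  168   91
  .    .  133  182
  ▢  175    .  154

112

Column 4 is complete and sums to 546; that is the magic constant.
Row 1 needs 546; the known cells sum to 420, so (1,2) = 126.
From column 3, 546 − (140 + 168 + 133) gives (4,3) = 105.
Main diagonal: 161 + 133 + 154 + ? = 546, so (2,2) = 98.
Row 2 needs 546; the known cells sum to 357, so (2,1) = 189.
From row 4, 546 − (175 + 105 + 154) gives (4,1) = 112.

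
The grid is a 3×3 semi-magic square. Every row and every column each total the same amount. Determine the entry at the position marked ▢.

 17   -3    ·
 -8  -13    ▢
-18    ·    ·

Column 1 is complete and sums to -9; that is the magic constant.
Row 1 needs -9; the known cells sum to 14, so (1,3) = -23.
From row 2, -9 − (-8 + (-13)) gives (2,3) = 12.

12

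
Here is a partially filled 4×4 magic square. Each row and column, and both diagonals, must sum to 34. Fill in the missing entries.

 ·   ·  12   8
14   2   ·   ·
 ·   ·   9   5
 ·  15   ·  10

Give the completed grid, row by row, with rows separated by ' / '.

13 1 12 8 / 14 2 7 11 / 4 16 9 5 / 3 15 6 10

Using column 4: 8 + 5 + 10 + ? → (2,4) = 34 − 23 = 11.
Main diagonal must total 34; the given cells sum to 21, so (1,1) = 13.
From row 1, 34 − (13 + 12 + 8) gives (1,2) = 1.
The remaining cell in row 2 is (2,3) = 34 − 27 = 7.
Using column 2: 1 + 2 + 15 + ? → (3,2) = 34 − 18 = 16.
Column 3: 12 + 7 + 9 + ? = 34, so (4,3) = 6.
Anti-diagonal: 8 + 7 + 16 + ? = 34, so (4,1) = 3.
Row 3 needs 34; the known cells sum to 30, so (3,1) = 4.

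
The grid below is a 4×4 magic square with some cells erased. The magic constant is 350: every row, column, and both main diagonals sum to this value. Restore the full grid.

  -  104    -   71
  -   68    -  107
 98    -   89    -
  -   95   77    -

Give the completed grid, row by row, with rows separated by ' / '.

Column 2: 104 + 68 + 95 + ? = 350, so (3,2) = 83.
From row 3, 350 − (98 + 83 + 89) gives (3,4) = 80.
Column 4: 71 + 107 + 80 + ? = 350, so (4,4) = 92.
Main diagonal: 68 + 89 + 92 + ? = 350, so (1,1) = 101.
From row 1, 350 − (101 + 104 + 71) gives (1,3) = 74.
Using row 4: 95 + 77 + 92 + ? → (4,1) = 350 − 264 = 86.
Using column 1: 101 + 98 + 86 + ? → (2,1) = 350 − 285 = 65.
The remaining cell in column 3 is (2,3) = 350 − 240 = 110.

101 104 74 71 / 65 68 110 107 / 98 83 89 80 / 86 95 77 92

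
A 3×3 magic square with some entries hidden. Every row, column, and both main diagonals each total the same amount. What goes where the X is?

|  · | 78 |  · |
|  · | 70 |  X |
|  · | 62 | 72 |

74

Column 2 is complete and sums to 210; that is the magic constant.
Row 3 must total 210; the given cells sum to 134, so (3,1) = 76.
Main diagonal must total 210; the given cells sum to 142, so (1,1) = 68.
Anti-diagonal needs 210; the known cells sum to 146, so (1,3) = 64.
Column 1 needs 210; the known cells sum to 144, so (2,1) = 66.
Column 3 needs 210; the known cells sum to 136, so (2,3) = 74.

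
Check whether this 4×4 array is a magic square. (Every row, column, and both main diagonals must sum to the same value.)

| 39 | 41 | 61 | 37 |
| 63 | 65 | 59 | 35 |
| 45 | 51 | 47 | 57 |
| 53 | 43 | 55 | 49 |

Row 1: 39 + 41 + 61 + 37 = 178.
Row 2: 63 + 65 + 59 + 35 = 222.
Row 3: 45 + 51 + 47 + 57 = 200.
Row 4: 53 + 43 + 55 + 49 = 200.
Column 1: 39 + 63 + 45 + 53 = 200.
Column 2: 41 + 65 + 51 + 43 = 200.
Column 3: 61 + 59 + 47 + 55 = 222.
Column 4: 37 + 35 + 57 + 49 = 178.
Main diagonal: 39 + 65 + 47 + 49 = 200.
Anti-diagonal: 37 + 59 + 51 + 53 = 200.

No — row 3 sums to 200 but column 3 sums to 222.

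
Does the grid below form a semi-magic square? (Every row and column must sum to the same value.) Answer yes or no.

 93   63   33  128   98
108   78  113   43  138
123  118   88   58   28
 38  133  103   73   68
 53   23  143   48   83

No — row 5 sums to 350 but column 2 sums to 415.

Row 1: 93 + 63 + 33 + 128 + 98 = 415.
Row 2: 108 + 78 + 113 + 43 + 138 = 480.
Row 3: 123 + 118 + 88 + 58 + 28 = 415.
Row 4: 38 + 133 + 103 + 73 + 68 = 415.
Row 5: 53 + 23 + 143 + 48 + 83 = 350.
Column 1: 93 + 108 + 123 + 38 + 53 = 415.
Column 2: 63 + 78 + 118 + 133 + 23 = 415.
Column 3: 33 + 113 + 88 + 103 + 143 = 480.
Column 4: 128 + 43 + 58 + 73 + 48 = 350.
Column 5: 98 + 138 + 28 + 68 + 83 = 415.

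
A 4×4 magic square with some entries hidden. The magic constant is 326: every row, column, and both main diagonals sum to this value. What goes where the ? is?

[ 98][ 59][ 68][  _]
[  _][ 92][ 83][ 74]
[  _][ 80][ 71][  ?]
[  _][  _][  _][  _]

86

Row 1 must total 326; the given cells sum to 225, so (1,4) = 101.
From row 2, 326 − (92 + 83 + 74) gives (2,1) = 77.
Column 2: 59 + 92 + 80 + ? = 326, so (4,2) = 95.
Column 3: 68 + 83 + 71 + ? = 326, so (4,3) = 104.
Main diagonal needs 326; the known cells sum to 261, so (4,4) = 65.
Using anti-diagonal: 101 + 83 + 80 + ? → (4,1) = 326 − 264 = 62.
The remaining cell in column 1 is (3,1) = 326 − 237 = 89.
The remaining cell in column 4 is (3,4) = 326 − 240 = 86.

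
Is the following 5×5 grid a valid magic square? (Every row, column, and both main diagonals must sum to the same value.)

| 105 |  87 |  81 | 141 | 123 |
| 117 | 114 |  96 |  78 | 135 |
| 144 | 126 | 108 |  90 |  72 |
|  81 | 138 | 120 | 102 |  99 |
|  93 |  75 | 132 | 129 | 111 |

No — column 1 sums to 540 but column 3 sums to 537.

Row 1: 105 + 87 + 81 + 141 + 123 = 537.
Row 2: 117 + 114 + 96 + 78 + 135 = 540.
Row 3: 144 + 126 + 108 + 90 + 72 = 540.
Row 4: 81 + 138 + 120 + 102 + 99 = 540.
Row 5: 93 + 75 + 132 + 129 + 111 = 540.
Column 1: 105 + 117 + 144 + 81 + 93 = 540.
Column 2: 87 + 114 + 126 + 138 + 75 = 540.
Column 3: 81 + 96 + 108 + 120 + 132 = 537.
Column 4: 141 + 78 + 90 + 102 + 129 = 540.
Column 5: 123 + 135 + 72 + 99 + 111 = 540.
Main diagonal: 105 + 114 + 108 + 102 + 111 = 540.
Anti-diagonal: 123 + 78 + 108 + 138 + 93 = 540.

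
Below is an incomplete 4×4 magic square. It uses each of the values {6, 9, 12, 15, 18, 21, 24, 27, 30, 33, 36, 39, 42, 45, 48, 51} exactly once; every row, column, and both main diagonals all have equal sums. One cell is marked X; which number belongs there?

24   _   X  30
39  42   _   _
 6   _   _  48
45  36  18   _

The 16 entries sum to 456, so each line sums to 456/4 = 114.
The remaining cell in row 4 is (4,4) = 114 − 99 = 15.
Column 4 must total 114; the given cells sum to 93, so (2,4) = 21.
Using main diagonal: 24 + 42 + 15 + ? → (3,3) = 114 − 81 = 33.
Row 2 must total 114; the given cells sum to 102, so (2,3) = 12.
Row 3 needs 114; the known cells sum to 87, so (3,2) = 27.
The remaining cell in column 2 is (1,2) = 114 − 105 = 9.
Using column 3: 12 + 33 + 18 + ? → (1,3) = 114 − 63 = 51.

51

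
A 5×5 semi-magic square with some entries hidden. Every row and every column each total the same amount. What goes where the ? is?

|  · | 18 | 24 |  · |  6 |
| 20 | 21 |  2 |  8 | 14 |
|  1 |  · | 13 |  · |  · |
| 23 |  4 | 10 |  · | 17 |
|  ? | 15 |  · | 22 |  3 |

9

Row 2 is complete and sums to 65; that is the magic constant.
From row 4, 65 − (23 + 4 + 10 + 17) gives (4,4) = 11.
From column 2, 65 − (18 + 21 + 4 + 15) gives (3,2) = 7.
The remaining cell in column 3 is (5,3) = 65 − 49 = 16.
Column 5 must total 65; the given cells sum to 40, so (3,5) = 25.
Using row 3: 1 + 7 + 13 + 25 + ? → (3,4) = 65 − 46 = 19.
Using row 5: 15 + 16 + 22 + 3 + ? → (5,1) = 65 − 56 = 9.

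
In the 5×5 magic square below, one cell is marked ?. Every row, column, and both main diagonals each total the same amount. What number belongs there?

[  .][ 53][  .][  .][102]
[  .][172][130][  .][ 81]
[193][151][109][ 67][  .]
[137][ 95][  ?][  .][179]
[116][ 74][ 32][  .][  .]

Column 2 is complete and sums to 545; that is the magic constant.
From row 3, 545 − (193 + 151 + 109 + 67) gives (3,5) = 25.
Column 5 must total 545; the given cells sum to 387, so (5,5) = 158.
Using anti-diagonal: 102 + 109 + 95 + 116 + ? → (2,4) = 545 − 422 = 123.
Row 2 needs 545; the known cells sum to 506, so (2,1) = 39.
Row 5 needs 545; the known cells sum to 380, so (5,4) = 165.
Column 1: 39 + 193 + 137 + 116 + ? = 545, so (1,1) = 60.
Main diagonal needs 545; the known cells sum to 499, so (4,4) = 46.
Row 4 needs 545; the known cells sum to 457, so (4,3) = 88.

88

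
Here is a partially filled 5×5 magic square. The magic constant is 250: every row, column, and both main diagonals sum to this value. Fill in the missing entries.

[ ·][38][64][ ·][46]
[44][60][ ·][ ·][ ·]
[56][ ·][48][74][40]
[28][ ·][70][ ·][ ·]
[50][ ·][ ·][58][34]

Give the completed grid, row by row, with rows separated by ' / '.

From row 3, 250 − (56 + 48 + 74 + 40) gives (3,2) = 32.
Using column 1: 44 + 56 + 28 + 50 + ? → (1,1) = 250 − 178 = 72.
Using main diagonal: 72 + 60 + 48 + 34 + ? → (4,4) = 250 − 214 = 36.
Using row 1: 72 + 38 + 64 + 46 + ? → (1,4) = 250 − 220 = 30.
The remaining cell in column 4 is (2,4) = 250 − 198 = 52.
Anti-diagonal needs 250; the known cells sum to 196, so (4,2) = 54.
Row 4: 28 + 54 + 70 + 36 + ? = 250, so (4,5) = 62.
Column 2 needs 250; the known cells sum to 184, so (5,2) = 66.
Using column 5: 46 + 40 + 62 + 34 + ? → (2,5) = 250 − 182 = 68.
The remaining cell in row 2 is (2,3) = 250 − 224 = 26.
Row 5: 50 + 66 + 58 + 34 + ? = 250, so (5,3) = 42.

72 38 64 30 46 / 44 60 26 52 68 / 56 32 48 74 40 / 28 54 70 36 62 / 50 66 42 58 34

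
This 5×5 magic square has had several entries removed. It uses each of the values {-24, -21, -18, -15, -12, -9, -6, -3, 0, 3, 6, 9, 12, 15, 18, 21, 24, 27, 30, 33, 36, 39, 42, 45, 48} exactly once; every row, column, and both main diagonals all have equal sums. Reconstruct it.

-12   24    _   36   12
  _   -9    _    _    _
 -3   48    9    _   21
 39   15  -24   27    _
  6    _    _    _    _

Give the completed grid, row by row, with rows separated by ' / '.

-12 24 0 36 12 / 30 -9 42 18 -21 / -3 48 9 -15 21 / 39 15 -24 27 3 / 6 -18 33 -6 45

The 25 entries sum to 300, so each line sums to 300/5 = 60.
Row 1: -12 + 24 + 36 + 12 + ? = 60, so (1,3) = 0.
Row 3 must total 60; the given cells sum to 75, so (3,4) = -15.
The remaining cell in row 4 is (4,5) = 60 − 57 = 3.
The remaining cell in column 1 is (2,1) = 60 − 30 = 30.
The remaining cell in column 2 is (5,2) = 60 − 78 = -18.
The remaining cell in main diagonal is (5,5) = 60 − 15 = 45.
Anti-diagonal needs 60; the known cells sum to 42, so (2,4) = 18.
Using column 4: 36 + 18 + (-15) + 27 + ? → (5,4) = 60 − 66 = -6.
The remaining cell in column 5 is (2,5) = 60 − 81 = -21.
The remaining cell in row 2 is (2,3) = 60 − 18 = 42.
Using row 5: 6 + (-18) + (-6) + 45 + ? → (5,3) = 60 − 27 = 33.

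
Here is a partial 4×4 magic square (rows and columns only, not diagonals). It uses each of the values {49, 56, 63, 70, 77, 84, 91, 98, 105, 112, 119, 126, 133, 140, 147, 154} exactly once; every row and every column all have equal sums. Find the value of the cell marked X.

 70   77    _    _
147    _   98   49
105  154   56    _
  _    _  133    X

The 16 entries sum to 1624, so each line sums to 1624/4 = 406.
Row 2: 147 + 98 + 49 + ? = 406, so (2,2) = 112.
Row 3 needs 406; the known cells sum to 315, so (3,4) = 91.
Column 1 needs 406; the known cells sum to 322, so (4,1) = 84.
From column 2, 406 − (77 + 112 + 154) gives (4,2) = 63.
Using column 3: 98 + 56 + 133 + ? → (1,3) = 406 − 287 = 119.
The remaining cell in row 1 is (1,4) = 406 − 266 = 140.
Row 4 must total 406; the given cells sum to 280, so (4,4) = 126.

126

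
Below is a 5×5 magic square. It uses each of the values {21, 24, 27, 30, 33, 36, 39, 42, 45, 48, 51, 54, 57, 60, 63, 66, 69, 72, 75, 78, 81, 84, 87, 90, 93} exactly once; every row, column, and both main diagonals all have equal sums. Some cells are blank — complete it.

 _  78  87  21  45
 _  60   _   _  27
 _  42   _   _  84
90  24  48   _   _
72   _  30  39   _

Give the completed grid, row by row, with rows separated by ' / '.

54 78 87 21 45 / 36 60 69 93 27 / 33 42 51 75 84 / 90 24 48 57 66 / 72 81 30 39 63

The 25 entries sum to 1425, so each line sums to 1425/5 = 285.
Using row 1: 78 + 87 + 21 + 45 + ? → (1,1) = 285 − 231 = 54.
From column 2, 285 − (78 + 60 + 42 + 24) gives (5,2) = 81.
Row 5: 72 + 81 + 30 + 39 + ? = 285, so (5,5) = 63.
Column 5 needs 285; the known cells sum to 219, so (4,5) = 66.
From row 4, 285 − (90 + 24 + 48 + 66) gives (4,4) = 57.
From main diagonal, 285 − (54 + 60 + 57 + 63) gives (3,3) = 51.
From anti-diagonal, 285 − (45 + 51 + 24 + 72) gives (2,4) = 93.
Column 3: 87 + 51 + 48 + 30 + ? = 285, so (2,3) = 69.
From column 4, 285 − (21 + 93 + 57 + 39) gives (3,4) = 75.
Using row 2: 60 + 69 + 93 + 27 + ? → (2,1) = 285 − 249 = 36.
Row 3 needs 285; the known cells sum to 252, so (3,1) = 33.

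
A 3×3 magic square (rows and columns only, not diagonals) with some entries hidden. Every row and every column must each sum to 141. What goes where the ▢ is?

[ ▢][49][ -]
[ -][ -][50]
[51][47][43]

44

Column 2 must total 141; the given cells sum to 96, so (2,2) = 45.
Column 3 needs 141; the known cells sum to 93, so (1,3) = 48.
Row 1 must total 141; the given cells sum to 97, so (1,1) = 44.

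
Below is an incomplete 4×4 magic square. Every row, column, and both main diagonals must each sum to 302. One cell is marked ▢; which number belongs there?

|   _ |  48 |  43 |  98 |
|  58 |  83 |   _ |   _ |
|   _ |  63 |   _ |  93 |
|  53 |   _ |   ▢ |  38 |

103

Row 1 needs 302; the known cells sum to 189, so (1,1) = 113.
From column 1, 302 − (113 + 58 + 53) gives (3,1) = 78.
The remaining cell in column 2 is (4,2) = 302 − 194 = 108.
Column 4: 98 + 93 + 38 + ? = 302, so (2,4) = 73.
Using main diagonal: 113 + 83 + 38 + ? → (3,3) = 302 − 234 = 68.
Anti-diagonal needs 302; the known cells sum to 214, so (2,3) = 88.
Row 4: 53 + 108 + 38 + ? = 302, so (4,3) = 103.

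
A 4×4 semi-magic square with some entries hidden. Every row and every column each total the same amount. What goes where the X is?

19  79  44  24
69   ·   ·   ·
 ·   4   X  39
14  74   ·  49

Row 1 is complete and sums to 166; that is the magic constant.
Using row 4: 14 + 74 + 49 + ? → (4,3) = 166 − 137 = 29.
From column 1, 166 − (19 + 69 + 14) gives (3,1) = 64.
Column 2 needs 166; the known cells sum to 157, so (2,2) = 9.
From column 4, 166 − (24 + 39 + 49) gives (2,4) = 54.
The remaining cell in row 2 is (2,3) = 166 − 132 = 34.
Using row 3: 64 + 4 + 39 + ? → (3,3) = 166 − 107 = 59.

59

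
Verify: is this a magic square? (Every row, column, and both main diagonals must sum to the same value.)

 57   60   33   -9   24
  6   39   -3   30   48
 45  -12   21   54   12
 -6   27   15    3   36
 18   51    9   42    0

Row 1: 57 + 60 + 33 + (-9) + 24 = 165.
Row 2: 6 + 39 + (-3) + 30 + 48 = 120.
Row 3: 45 + (-12) + 21 + 54 + 12 = 120.
Row 4: -6 + 27 + 15 + 3 + 36 = 75.
Row 5: 18 + 51 + 9 + 42 + 0 = 120.
Column 1: 57 + 6 + 45 + (-6) + 18 = 120.
Column 2: 60 + 39 + (-12) + 27 + 51 = 165.
Column 3: 33 + (-3) + 21 + 15 + 9 = 75.
Column 4: -9 + 30 + 54 + 3 + 42 = 120.
Column 5: 24 + 48 + 12 + 36 + 0 = 120.
Main diagonal: 57 + 39 + 21 + 3 + 0 = 120.
Anti-diagonal: 24 + 30 + 21 + 27 + 18 = 120.

No — column 2 sums to 165 but column 3 sums to 75.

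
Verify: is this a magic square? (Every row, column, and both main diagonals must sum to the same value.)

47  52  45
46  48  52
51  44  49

No — row 1 sums to 144 but row 2 sums to 146.

Row 1: 47 + 52 + 45 = 144.
Row 2: 46 + 48 + 52 = 146.
Row 3: 51 + 44 + 49 = 144.
Column 1: 47 + 46 + 51 = 144.
Column 2: 52 + 48 + 44 = 144.
Column 3: 45 + 52 + 49 = 146.
Main diagonal: 47 + 48 + 49 = 144.
Anti-diagonal: 45 + 48 + 51 = 144.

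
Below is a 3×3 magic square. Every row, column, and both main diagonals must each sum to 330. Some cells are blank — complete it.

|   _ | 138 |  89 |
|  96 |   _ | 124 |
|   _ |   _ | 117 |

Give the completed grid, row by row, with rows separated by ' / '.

103 138 89 / 96 110 124 / 131 82 117

Using row 1: 138 + 89 + ? → (1,1) = 330 − 227 = 103.
The remaining cell in row 2 is (2,2) = 330 − 220 = 110.
From column 1, 330 − (103 + 96) gives (3,1) = 131.
Using column 2: 138 + 110 + ? → (3,2) = 330 − 248 = 82.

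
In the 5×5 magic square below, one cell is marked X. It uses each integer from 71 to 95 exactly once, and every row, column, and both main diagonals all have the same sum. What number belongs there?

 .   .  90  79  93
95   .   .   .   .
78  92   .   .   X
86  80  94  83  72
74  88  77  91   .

89

The entries are 71 through 95, which sum to 2075, so each line sums to 2075/5 = 415.
Using row 5: 74 + 88 + 77 + 91 + ? → (5,5) = 415 − 330 = 85.
Column 1 needs 415; the known cells sum to 333, so (1,1) = 82.
The remaining cell in row 1 is (1,2) = 415 − 344 = 71.
The remaining cell in column 2 is (2,2) = 415 − 331 = 84.
Main diagonal needs 415; the known cells sum to 334, so (3,3) = 81.
Anti-diagonal: 93 + 81 + 80 + 74 + ? = 415, so (2,4) = 87.
Using column 3: 90 + 81 + 94 + 77 + ? → (2,3) = 415 − 342 = 73.
From column 4, 415 − (79 + 87 + 83 + 91) gives (3,4) = 75.
Using row 2: 95 + 84 + 73 + 87 + ? → (2,5) = 415 − 339 = 76.
Using row 3: 78 + 92 + 81 + 75 + ? → (3,5) = 415 − 326 = 89.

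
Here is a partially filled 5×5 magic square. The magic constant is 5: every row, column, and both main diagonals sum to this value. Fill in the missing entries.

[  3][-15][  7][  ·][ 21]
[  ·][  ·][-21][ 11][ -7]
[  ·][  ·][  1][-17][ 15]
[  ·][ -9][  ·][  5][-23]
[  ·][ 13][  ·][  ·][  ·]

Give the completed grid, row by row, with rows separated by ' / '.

From row 1, 5 − (3 + (-15) + 7 + 21) gives (1,4) = -11.
Column 4: -11 + 11 + (-17) + 5 + ? = 5, so (5,4) = 17.
Column 5 must total 5; the given cells sum to 6, so (5,5) = -1.
Main diagonal: 3 + 1 + 5 + (-1) + ? = 5, so (2,2) = -3.
Anti-diagonal: 21 + 11 + 1 + (-9) + ? = 5, so (5,1) = -19.
Row 2: -3 + (-21) + 11 + (-7) + ? = 5, so (2,1) = 25.
From row 5, 5 − (-19 + 13 + 17 + (-1)) gives (5,3) = -5.
Column 2 needs 5; the known cells sum to -14, so (3,2) = 19.
The remaining cell in column 3 is (4,3) = 5 − (-18) = 23.
Row 3 needs 5; the known cells sum to 18, so (3,1) = -13.
Using row 4: -9 + 23 + 5 + (-23) + ? → (4,1) = 5 − (-4) = 9.

3 -15 7 -11 21 / 25 -3 -21 11 -7 / -13 19 1 -17 15 / 9 -9 23 5 -23 / -19 13 -5 17 -1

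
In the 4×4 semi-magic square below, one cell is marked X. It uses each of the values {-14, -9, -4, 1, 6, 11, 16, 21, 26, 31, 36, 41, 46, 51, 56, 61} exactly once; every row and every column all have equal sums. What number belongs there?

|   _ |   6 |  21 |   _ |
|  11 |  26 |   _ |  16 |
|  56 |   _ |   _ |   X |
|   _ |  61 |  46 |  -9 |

51

The 16 entries sum to 376, so each line sums to 376/4 = 94.
Row 2 needs 94; the known cells sum to 53, so (2,3) = 41.
Row 4: 61 + 46 + (-9) + ? = 94, so (4,1) = -4.
Column 1 must total 94; the given cells sum to 63, so (1,1) = 31.
Column 2: 6 + 26 + 61 + ? = 94, so (3,2) = 1.
From column 3, 94 − (21 + 41 + 46) gives (3,3) = -14.
Row 1 needs 94; the known cells sum to 58, so (1,4) = 36.
The remaining cell in row 3 is (3,4) = 94 − 43 = 51.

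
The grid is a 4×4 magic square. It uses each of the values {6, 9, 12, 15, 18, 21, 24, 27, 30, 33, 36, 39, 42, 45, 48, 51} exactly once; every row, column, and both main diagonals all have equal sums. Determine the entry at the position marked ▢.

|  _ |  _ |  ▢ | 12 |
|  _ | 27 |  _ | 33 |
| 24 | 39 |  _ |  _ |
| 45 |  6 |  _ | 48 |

The 16 entries sum to 456, so each line sums to 456/4 = 114.
Row 4 needs 114; the known cells sum to 99, so (4,3) = 15.
Column 2 needs 114; the known cells sum to 72, so (1,2) = 42.
Column 4 needs 114; the known cells sum to 93, so (3,4) = 21.
Anti-diagonal must total 114; the given cells sum to 96, so (2,3) = 18.
Row 2 needs 114; the known cells sum to 78, so (2,1) = 36.
Row 3: 24 + 39 + 21 + ? = 114, so (3,3) = 30.
Column 1 needs 114; the known cells sum to 105, so (1,1) = 9.
Using column 3: 18 + 30 + 15 + ? → (1,3) = 114 − 63 = 51.

51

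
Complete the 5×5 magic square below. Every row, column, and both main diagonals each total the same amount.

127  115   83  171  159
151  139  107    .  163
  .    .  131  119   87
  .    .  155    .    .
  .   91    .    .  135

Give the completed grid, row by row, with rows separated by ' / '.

Row 1 is already complete: 127 + 115 + 83 + 171 + 159 = 655, so that is the magic constant.
Row 2 must total 655; the given cells sum to 560, so (2,4) = 95.
Column 3 must total 655; the given cells sum to 476, so (5,3) = 179.
Using column 5: 159 + 163 + 87 + 135 + ? → (4,5) = 655 − 544 = 111.
Main diagonal must total 655; the given cells sum to 532, so (4,4) = 123.
Column 4: 171 + 95 + 119 + 123 + ? = 655, so (5,4) = 147.
Row 5 must total 655; the given cells sum to 552, so (5,1) = 103.
Anti-diagonal needs 655; the known cells sum to 488, so (4,2) = 167.
Row 4: 167 + 155 + 123 + 111 + ? = 655, so (4,1) = 99.
Column 1 needs 655; the known cells sum to 480, so (3,1) = 175.
Column 2 needs 655; the known cells sum to 512, so (3,2) = 143.

127 115 83 171 159 / 151 139 107 95 163 / 175 143 131 119 87 / 99 167 155 123 111 / 103 91 179 147 135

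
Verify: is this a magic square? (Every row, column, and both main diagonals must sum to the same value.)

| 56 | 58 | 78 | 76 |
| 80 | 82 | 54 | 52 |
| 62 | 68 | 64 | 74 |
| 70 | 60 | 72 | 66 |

Row 1: 56 + 58 + 78 + 76 = 268.
Row 2: 80 + 82 + 54 + 52 = 268.
Row 3: 62 + 68 + 64 + 74 = 268.
Row 4: 70 + 60 + 72 + 66 = 268.
Column 1: 56 + 80 + 62 + 70 = 268.
Column 2: 58 + 82 + 68 + 60 = 268.
Column 3: 78 + 54 + 64 + 72 = 268.
Column 4: 76 + 52 + 74 + 66 = 268.
Main diagonal: 56 + 82 + 64 + 66 = 268.
Anti-diagonal: 76 + 54 + 68 + 70 = 268.
All lines sum to 268.

Yes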